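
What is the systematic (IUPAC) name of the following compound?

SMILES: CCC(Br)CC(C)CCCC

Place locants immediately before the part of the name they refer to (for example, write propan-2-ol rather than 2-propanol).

3-bromo-5-methylnonane

The longest carbon chain is 9 atoms: the parent is nonane.
The numbering direction is chosen so that the substituent locant set {3,5} is lower than {5,7} at the first point of difference.
This places a bromo group at C-3; a methyl group at C-5.
Substituent prefixes are cited in alphabetical order (multiplying prefixes like di-/tri- are ignored for ordering).
Assembling the pieces gives 3-bromo-5-methylnonane.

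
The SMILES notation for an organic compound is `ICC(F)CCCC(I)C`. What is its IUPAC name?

2-fluoro-1,6-diiodoheptane

The longest carbon chain is 7 atoms: the parent is heptane.
Number the chain so that the substituent locant set {1,2,6} is lower than {2,6,7} at the first point of difference.
This places a fluoro group at C-2; iodo groups at C-1 and C-6.
Prefixes are listed alphabetically: fluoro, iodo.
Putting it together: 2-fluoro-1,6-diiodoheptane.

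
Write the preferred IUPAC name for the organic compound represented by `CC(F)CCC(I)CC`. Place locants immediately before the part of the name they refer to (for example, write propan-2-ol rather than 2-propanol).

The longest carbon chain is 7 atoms: the parent is heptane.
Number the chain so that the substituent locant set {2,5} is lower than {3,6} at the first point of difference.
That gives a fluoro group at C-2; an iodo group at C-5.
Prefixes are listed alphabetically: fluoro, iodo.
The name is 2-fluoro-5-iodoheptane.

2-fluoro-5-iodoheptane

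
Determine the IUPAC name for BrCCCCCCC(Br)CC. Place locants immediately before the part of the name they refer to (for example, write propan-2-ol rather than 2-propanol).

The longest carbon chain is 9 atoms: the parent is nonane.
The numbering direction is chosen so that the substituent locant set {1,7} is lower than {3,9} at the first point of difference.
That gives bromo groups at C-1 and C-7.
Assembling the pieces gives 1,7-dibromononane.

1,7-dibromononane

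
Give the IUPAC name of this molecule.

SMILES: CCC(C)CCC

3-methylhexane

The longest carbon chain is 6 atoms: the parent is hexane.
The numbering direction is chosen so that the substituent locant set {3} is lower than {4} at the first point of difference.
That gives a methyl group at C-3.
The name is 3-methylhexane.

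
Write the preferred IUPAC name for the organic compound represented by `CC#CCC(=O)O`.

The longest chain bearing the –COOH group and the multiple bond is 5 carbons long (pentane).
The principal characteristic group is a carboxylic acid (terminal –COOH), named with the suffix -oic acid.
A C≡C triple bond in the chain gives the infix -yne-.
Choose the numbering such that the carboxylic acid carbon is C-1 by definition.
This places the triple bond between C-3 and C-4.
Putting it together: pent-3-ynoic acid.

pent-3-ynoic acid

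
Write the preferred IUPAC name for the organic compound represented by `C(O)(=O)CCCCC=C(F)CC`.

Counting along the main chain through the –COOH group and the multiple bond gives 9 carbons: the parent is nonane.
A carboxylic acid (terminal –COOH) is the principal characteristic group, giving the suffix -oic acid.
The chain contains a C=C double bond, so the unsaturation ending is -ene.
Number the chain so that the carboxylic acid carbon is C-1 by definition.
That gives the double bond between C-6 and C-7; a fluoro group at C-7.
Putting it together: 7-fluoronon-6-enoic acid.

7-fluoronon-6-enoic acid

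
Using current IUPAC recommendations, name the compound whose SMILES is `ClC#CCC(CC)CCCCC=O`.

The longest chain bearing the –CHO group and the multiple bond is 9 carbons long (nonane).
The principal characteristic group is an aldehyde (terminal –CHO), named with the suffix -al.
There is one C≡C triple bond, indicated by the ending -yne.
Number the chain so that the aldehyde carbon is C-1 by definition.
With this numbering: the triple bond between C-8 and C-9; a chloro group at C-9; an ethyl group at C-6.
Prefixes are listed alphabetically: chloro, ethyl.
The name is 9-chloro-6-ethylnon-8-ynal.

9-chloro-6-ethylnon-8-ynal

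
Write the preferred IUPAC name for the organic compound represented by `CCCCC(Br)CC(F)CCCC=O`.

7-bromo-5-fluoroundecanal

Counting along the main chain through the –CHO group gives 11 carbons: the parent is undecane.
The principal characteristic group is an aldehyde (terminal –CHO), named with the suffix -al.
Number the chain so that the aldehyde carbon is C-1 by definition.
This places a bromo group at C-7; a fluoro group at C-5.
The substituents are ordered alphabetically, ignoring any di-/tri- multipliers.
Assembling the pieces gives 7-bromo-5-fluoroundecanal.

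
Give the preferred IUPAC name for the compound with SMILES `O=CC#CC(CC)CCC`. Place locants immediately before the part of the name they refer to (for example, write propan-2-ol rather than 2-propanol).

4-ethylhept-2-ynal

The longest chain bearing the –CHO group and the multiple bond is 7 carbons long (heptane).
The highest-priority functional group is an aldehyde (terminal –CHO), so the name ends in -al.
There is one C≡C triple bond, indicated by the ending -yne.
Number the chain so that the aldehyde carbon is C-1 by definition.
With this numbering: the triple bond between C-2 and C-3; an ethyl group at C-4.
Assembling the pieces gives 4-ethylhept-2-ynal.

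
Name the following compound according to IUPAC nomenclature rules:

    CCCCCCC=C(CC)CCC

4-ethylundec-4-ene

The longest carbon chain that includes the multiple bond has 11 carbons, so the parent hydride is undecane.
There is one C=C double bond, indicated by the ending -ene.
The numbering direction is chosen so that numbering from this end puts the double bond at C-4 rather than C-7.
This places the double bond between C-4 and C-5; an ethyl group at C-4.
The name is 4-ethylundec-4-ene.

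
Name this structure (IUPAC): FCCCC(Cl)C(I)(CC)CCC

4-chloro-5-ethyl-1-fluoro-5-iodooctane

The longest continuous carbon chain has 8 atoms, so the parent hydride is octane.
The numbering direction is chosen so that the substituent locant set {1,4,5,5} is lower than {4,4,5,8} at the first point of difference.
With this numbering: a chloro group at C-4; an ethyl group at C-5; a fluoro group at C-1; an iodo group at C-5.
The substituents are ordered alphabetically, ignoring any di-/tri- multipliers.
The name is 4-chloro-5-ethyl-1-fluoro-5-iodooctane.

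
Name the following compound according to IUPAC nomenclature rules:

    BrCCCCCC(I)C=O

7-bromo-2-iodoheptanal

The longest chain bearing the –CHO group is 7 carbons long (heptane).
The principal characteristic group is an aldehyde (terminal –CHO), named with the suffix -al.
Number the chain so that the aldehyde carbon is C-1 by definition.
With this numbering: a bromo group at C-7; an iodo group at C-2.
The substituents are ordered alphabetically, ignoring any di-/tri- multipliers.
Assembling the pieces gives 7-bromo-2-iodoheptanal.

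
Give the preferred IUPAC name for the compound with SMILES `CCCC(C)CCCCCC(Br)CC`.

3-bromo-9-methyldodecane

The longest continuous carbon chain has 12 atoms, so the parent hydride is dodecane.
Number the chain so that the substituent locant set {3,9} is lower than {4,10} at the first point of difference.
This places a bromo group at C-3; a methyl group at C-9.
The substituents are ordered alphabetically, ignoring any di-/tri- multipliers.
Assembling the pieces gives 3-bromo-9-methyldodecane.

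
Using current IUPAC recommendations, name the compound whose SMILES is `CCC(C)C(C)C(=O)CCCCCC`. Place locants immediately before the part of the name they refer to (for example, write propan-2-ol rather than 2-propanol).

3,4-dimethylundecan-5-one

The longest chain bearing the carbonyl is 11 carbons long (undecane).
The principal characteristic group is a ketone (C=O on an internal carbon), named with the suffix -one.
Number the chain so that numbering from this end puts the carbonyl group at C-5 rather than C-7.
That gives the carbonyl at C-5; methyl groups at C-3 and C-4.
Assembling the pieces gives 3,4-dimethylundecan-5-one.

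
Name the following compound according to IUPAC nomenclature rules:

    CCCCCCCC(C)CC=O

3-methyldecanal

Counting along the main chain through the –CHO group gives 10 carbons: the parent is decane.
The highest-priority functional group is an aldehyde (terminal –CHO), so the name ends in -al.
The numbering direction is chosen so that the aldehyde carbon is C-1 by definition.
That gives a methyl group at C-3.
Assembling the pieces gives 3-methyldecanal.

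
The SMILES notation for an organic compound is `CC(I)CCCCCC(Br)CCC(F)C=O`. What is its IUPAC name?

Counting along the main chain through the –CHO group gives 12 carbons: the parent is dodecane.
The principal characteristic group is an aldehyde (terminal –CHO), named with the suffix -al.
Choose the numbering such that the aldehyde carbon is C-1 by definition.
With this numbering: a bromo group at C-5; a fluoro group at C-2; an iodo group at C-11.
Prefixes are listed alphabetically: bromo, fluoro, iodo.
The name is 5-bromo-2-fluoro-11-iodododecanal.

5-bromo-2-fluoro-11-iodododecanal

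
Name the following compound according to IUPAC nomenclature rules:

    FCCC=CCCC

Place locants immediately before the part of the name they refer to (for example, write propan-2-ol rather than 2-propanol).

1-fluorohept-3-ene

Counting along the main chain through the multiple bond gives 7 carbons: the parent is heptane.
There is one C=C double bond, indicated by the ending -ene.
The numbering direction is chosen so that numbering from this end puts the double bond at C-3 rather than C-4.
That gives the double bond between C-3 and C-4; a fluoro group at C-1.
Assembling the pieces gives 1-fluorohept-3-ene.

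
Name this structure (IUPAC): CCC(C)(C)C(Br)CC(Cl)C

4-bromo-2-chloro-5,5-dimethylheptane

The longest continuous carbon chain has 7 atoms, so the parent hydride is heptane.
Choose the numbering such that the substituent locant set {2,4,5,5} is lower than {3,3,4,6} at the first point of difference.
That gives a bromo group at C-4; a chloro group at C-2; two methyl groups at C-5.
The substituents are ordered alphabetically, ignoring any di-/tri- multipliers.
Assembling the pieces gives 4-bromo-2-chloro-5,5-dimethylheptane.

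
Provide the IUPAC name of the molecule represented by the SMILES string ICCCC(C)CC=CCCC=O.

10-iodo-7-methyldec-4-enal

Counting along the main chain through the –CHO group and the multiple bond gives 10 carbons: the parent is decane.
The highest-priority functional group is an aldehyde (terminal –CHO), so the name ends in -al.
There is one C=C double bond, indicated by the ending -ene.
Choose the numbering such that the aldehyde carbon is C-1 by definition.
With this numbering: the double bond between C-4 and C-5; an iodo group at C-10; a methyl group at C-7.
Prefixes are listed alphabetically: iodo, methyl.
Assembling the pieces gives 10-iodo-7-methyldec-4-enal.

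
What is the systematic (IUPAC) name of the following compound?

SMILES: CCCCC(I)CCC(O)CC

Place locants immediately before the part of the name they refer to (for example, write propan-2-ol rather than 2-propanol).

Counting along the main chain through the –OH group gives 10 carbons: the parent is decane.
The principal characteristic group is an alcohol (–OH), named with the suffix -ol.
The numbering direction is chosen so that numbering from this end puts the hydroxyl group at C-3 rather than C-8.
That gives the hydroxyl at C-3; an iodo group at C-6.
The name is 6-iododecan-3-ol.

6-iododecan-3-ol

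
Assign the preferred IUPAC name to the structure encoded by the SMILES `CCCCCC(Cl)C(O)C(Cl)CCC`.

4,6-dichloroundecan-5-ol

The longest carbon chain that includes the –OH group has 11 carbons, so the parent hydride is undecane.
An alcohol (–OH) is the principal characteristic group, giving the suffix -ol.
Number the chain so that numbering from this end puts the hydroxyl group at C-5 rather than C-7.
This places the hydroxyl at C-5; chloro groups at C-4 and C-6.
The name is 4,6-dichloroundecan-5-ol.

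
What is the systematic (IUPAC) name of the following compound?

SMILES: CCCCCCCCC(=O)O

nonanoic acid

The longest chain bearing the –COOH group is 9 carbons long (nonane).
The principal characteristic group is a carboxylic acid (terminal –COOH), named with the suffix -oic acid.
The numbering direction is chosen so that the carboxylic acid carbon is C-1 by definition.
The name is nonanoic acid.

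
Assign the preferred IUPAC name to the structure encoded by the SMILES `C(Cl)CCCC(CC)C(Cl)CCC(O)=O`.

4,9-dichloro-5-ethylnonanoic acid

The longest carbon chain that includes the –COOH group has 9 carbons, so the parent hydride is nonane.
A carboxylic acid (terminal –COOH) is the principal characteristic group, giving the suffix -oic acid.
The numbering direction is chosen so that the carboxylic acid carbon is C-1 by definition.
This places chloro groups at C-4 and C-9; an ethyl group at C-5.
The substituents are ordered alphabetically, ignoring any di-/tri- multipliers.
The name is 4,9-dichloro-5-ethylnonanoic acid.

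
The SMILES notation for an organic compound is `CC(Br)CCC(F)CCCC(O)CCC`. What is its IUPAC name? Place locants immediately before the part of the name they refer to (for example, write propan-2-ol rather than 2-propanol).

The longest carbon chain that includes the –OH group has 12 carbons, so the parent hydride is dodecane.
An alcohol (–OH) is the principal characteristic group, giving the suffix -ol.
Choose the numbering such that numbering from this end puts the hydroxyl group at C-4 rather than C-9.
With this numbering: the hydroxyl at C-4; a bromo group at C-11; a fluoro group at C-8.
Substituent prefixes are cited in alphabetical order (multiplying prefixes like di-/tri- are ignored for ordering).
Assembling the pieces gives 11-bromo-8-fluorododecan-4-ol.

11-bromo-8-fluorododecan-4-ol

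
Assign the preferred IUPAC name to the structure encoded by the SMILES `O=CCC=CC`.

Counting along the main chain through the –CHO group and the multiple bond gives 5 carbons: the parent is pentane.
An aldehyde (terminal –CHO) is the principal characteristic group, giving the suffix -al.
There is one C=C double bond, indicated by the ending -ene.
Choose the numbering such that the aldehyde carbon is C-1 by definition.
That gives the double bond between C-3 and C-4.
Assembling the pieces gives pent-3-enal.

pent-3-enal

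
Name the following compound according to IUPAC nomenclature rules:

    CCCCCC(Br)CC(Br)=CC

The longest chain bearing the multiple bond is 10 carbons long (decane).
A C=C double bond in the chain gives the infix -ene-.
The numbering direction is chosen so that numbering from this end puts the double bond at C-2 rather than C-8.
This places the double bond between C-2 and C-3; bromo groups at C-3 and C-5.
The name is 3,5-dibromodec-2-ene.

3,5-dibromodec-2-ene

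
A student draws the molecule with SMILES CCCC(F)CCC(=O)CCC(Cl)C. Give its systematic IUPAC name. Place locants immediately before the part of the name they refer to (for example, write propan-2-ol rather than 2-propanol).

Counting along the main chain through the carbonyl gives 11 carbons: the parent is undecane.
The highest-priority functional group is a ketone (C=O on an internal carbon), so the name ends in -one.
The numbering direction is chosen so that numbering from this end puts the carbonyl group at C-5 rather than C-7.
With this numbering: the carbonyl at C-5; a chloro group at C-2; a fluoro group at C-8.
The substituents are ordered alphabetically, ignoring any di-/tri- multipliers.
Putting it together: 2-chloro-8-fluoroundecan-5-one.

2-chloro-8-fluoroundecan-5-one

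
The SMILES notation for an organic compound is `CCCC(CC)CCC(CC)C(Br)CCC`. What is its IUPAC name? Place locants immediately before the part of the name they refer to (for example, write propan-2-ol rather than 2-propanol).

The parent chain contains 11 carbons (undecane).
The numbering direction is chosen so that the substituent locant set {4,5,8} is lower than {4,7,8} at the first point of difference.
With this numbering: a bromo group at C-4; ethyl groups at C-5 and C-8.
The substituents are ordered alphabetically, ignoring any di-/tri- multipliers.
Assembling the pieces gives 4-bromo-5,8-diethylundecane.

4-bromo-5,8-diethylundecane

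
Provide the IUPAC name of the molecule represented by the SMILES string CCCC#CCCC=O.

The longest carbon chain that includes the –CHO group and the multiple bond has 8 carbons, so the parent hydride is octane.
An aldehyde (terminal –CHO) is the principal characteristic group, giving the suffix -al.
The chain contains a C≡C triple bond, so the unsaturation ending is -yne.
Number the chain so that the aldehyde carbon is C-1 by definition.
That gives the triple bond between C-4 and C-5.
Putting it together: oct-4-ynal.

oct-4-ynal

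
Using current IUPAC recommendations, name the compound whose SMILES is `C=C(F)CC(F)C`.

Counting along the main chain through the multiple bond gives 5 carbons: the parent is pentane.
A C=C double bond in the chain gives the infix -ene-.
Choose the numbering such that numbering from this end puts the double bond at C-1 rather than C-4.
That gives the double bond between C-1 and C-2; fluoro groups at C-2 and C-4.
Assembling the pieces gives 2,4-difluoropent-1-ene.

2,4-difluoropent-1-ene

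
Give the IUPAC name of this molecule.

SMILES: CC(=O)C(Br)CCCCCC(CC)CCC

The longest chain bearing the carbonyl is 12 carbons long (dodecane).
A ketone (C=O on an internal carbon) is the principal characteristic group, giving the suffix -one.
Number the chain so that numbering from this end puts the carbonyl group at C-2 rather than C-11.
This places the carbonyl at C-2; a bromo group at C-3; an ethyl group at C-9.
Prefixes are listed alphabetically: bromo, ethyl.
The name is 3-bromo-9-ethyldodecan-2-one.

3-bromo-9-ethyldodecan-2-one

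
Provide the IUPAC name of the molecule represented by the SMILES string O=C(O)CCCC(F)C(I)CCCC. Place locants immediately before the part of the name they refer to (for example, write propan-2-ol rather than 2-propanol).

The longest carbon chain that includes the –COOH group has 10 carbons, so the parent hydride is decane.
The principal characteristic group is a carboxylic acid (terminal –COOH), named with the suffix -oic acid.
Choose the numbering such that the carboxylic acid carbon is C-1 by definition.
This places a fluoro group at C-5; an iodo group at C-6.
Prefixes are listed alphabetically: fluoro, iodo.
Putting it together: 5-fluoro-6-iododecanoic acid.

5-fluoro-6-iododecanoic acid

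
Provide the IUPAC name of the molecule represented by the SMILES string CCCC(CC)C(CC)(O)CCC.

The longest carbon chain that includes the –OH group has 8 carbons, so the parent hydride is octane.
The principal characteristic group is an alcohol (–OH), named with the suffix -ol.
Choose the numbering such that numbering from this end puts the hydroxyl group at C-4 rather than C-5.
That gives the hydroxyl at C-4; ethyl groups at C-4 and C-5.
The name is 4,5-diethyloctan-4-ol.

4,5-diethyloctan-4-ol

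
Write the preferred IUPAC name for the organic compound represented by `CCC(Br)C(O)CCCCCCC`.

The longest chain bearing the –OH group is 11 carbons long (undecane).
The principal characteristic group is an alcohol (–OH), named with the suffix -ol.
Number the chain so that numbering from this end puts the hydroxyl group at C-4 rather than C-8.
That gives the hydroxyl at C-4; a bromo group at C-3.
The name is 3-bromoundecan-4-ol.

3-bromoundecan-4-ol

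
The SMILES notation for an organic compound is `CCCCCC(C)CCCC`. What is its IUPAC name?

The longest carbon chain is 10 atoms: the parent is decane.
The numbering direction is chosen so that the substituent locant set {5} is lower than {6} at the first point of difference.
With this numbering: a methyl group at C-5.
The name is 5-methyldecane.

5-methyldecane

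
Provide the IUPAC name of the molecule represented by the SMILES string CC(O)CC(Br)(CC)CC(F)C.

Counting along the main chain through the –OH group gives 7 carbons: the parent is heptane.
An alcohol (–OH) is the principal characteristic group, giving the suffix -ol.
Choose the numbering such that numbering from this end puts the hydroxyl group at C-2 rather than C-6.
With this numbering: the hydroxyl at C-2; a bromo group at C-4; an ethyl group at C-4; a fluoro group at C-6.
The substituents are ordered alphabetically, ignoring any di-/tri- multipliers.
The name is 4-bromo-4-ethyl-6-fluoroheptan-2-ol.

4-bromo-4-ethyl-6-fluoroheptan-2-ol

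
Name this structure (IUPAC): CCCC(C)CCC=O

4-methylheptanal

Counting along the main chain through the –CHO group gives 7 carbons: the parent is heptane.
The highest-priority functional group is an aldehyde (terminal –CHO), so the name ends in -al.
The numbering direction is chosen so that the aldehyde carbon is C-1 by definition.
This places a methyl group at C-4.
The name is 4-methylheptanal.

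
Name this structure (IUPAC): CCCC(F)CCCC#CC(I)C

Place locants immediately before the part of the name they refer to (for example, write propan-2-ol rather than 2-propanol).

Counting along the main chain through the multiple bond gives 11 carbons: the parent is undecane.
There is one C≡C triple bond, indicated by the ending -yne.
Number the chain so that numbering from this end puts the triple bond at C-3 rather than C-8.
That gives the triple bond between C-3 and C-4; a fluoro group at C-8; an iodo group at C-2.
Prefixes are listed alphabetically: fluoro, iodo.
Putting it together: 8-fluoro-2-iodoundec-3-yne.

8-fluoro-2-iodoundec-3-yne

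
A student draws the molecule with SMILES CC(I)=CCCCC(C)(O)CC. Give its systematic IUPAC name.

The longest carbon chain that includes the –OH group and the multiple bond has 9 carbons, so the parent hydride is nonane.
An alcohol (–OH) is the principal characteristic group, giving the suffix -ol.
There is one C=C double bond, indicated by the ending -ene.
Number the chain so that numbering from this end puts the hydroxyl group at C-3 rather than C-7.
This places the hydroxyl at C-3; the double bond between C-7 and C-8; an iodo group at C-8; a methyl group at C-3.
Substituent prefixes are cited in alphabetical order (multiplying prefixes like di-/tri- are ignored for ordering).
Putting it together: 8-iodo-3-methylnon-7-en-3-ol.

8-iodo-3-methylnon-7-en-3-ol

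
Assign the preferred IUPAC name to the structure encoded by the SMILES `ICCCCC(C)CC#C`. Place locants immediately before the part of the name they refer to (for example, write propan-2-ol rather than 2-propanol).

8-iodo-4-methyloct-1-yne

The longest chain bearing the multiple bond is 8 carbons long (octane).
There is one C≡C triple bond, indicated by the ending -yne.
Number the chain so that numbering from this end puts the triple bond at C-1 rather than C-7.
This places the triple bond between C-1 and C-2; an iodo group at C-8; a methyl group at C-4.
Prefixes are listed alphabetically: iodo, methyl.
The name is 8-iodo-4-methyloct-1-yne.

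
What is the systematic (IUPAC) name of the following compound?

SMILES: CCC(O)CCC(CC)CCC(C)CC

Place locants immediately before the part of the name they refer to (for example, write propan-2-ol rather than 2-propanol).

Counting along the main chain through the –OH group gives 11 carbons: the parent is undecane.
The highest-priority functional group is an alcohol (–OH), so the name ends in -ol.
Choose the numbering such that numbering from this end puts the hydroxyl group at C-3 rather than C-9.
That gives the hydroxyl at C-3; an ethyl group at C-6; a methyl group at C-9.
Prefixes are listed alphabetically: ethyl, methyl.
The name is 6-ethyl-9-methylundecan-3-ol.

6-ethyl-9-methylundecan-3-ol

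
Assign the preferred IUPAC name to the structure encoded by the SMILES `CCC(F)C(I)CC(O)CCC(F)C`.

The longest chain bearing the –OH group is 10 carbons long (decane).
The principal characteristic group is an alcohol (–OH), named with the suffix -ol.
Number the chain so that numbering from this end puts the hydroxyl group at C-5 rather than C-6.
This places the hydroxyl at C-5; fluoro groups at C-2 and C-8; an iodo group at C-7.
The substituents are ordered alphabetically, ignoring any di-/tri- multipliers.
The name is 2,8-difluoro-7-iododecan-5-ol.

2,8-difluoro-7-iododecan-5-ol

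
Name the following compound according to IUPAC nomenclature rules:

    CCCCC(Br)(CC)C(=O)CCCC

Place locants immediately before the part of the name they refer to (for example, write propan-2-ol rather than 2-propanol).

6-bromo-6-ethyldecan-5-one

Counting along the main chain through the carbonyl gives 10 carbons: the parent is decane.
The highest-priority functional group is a ketone (C=O on an internal carbon), so the name ends in -one.
Choose the numbering such that numbering from this end puts the carbonyl group at C-5 rather than C-6.
That gives the carbonyl at C-5; a bromo group at C-6; an ethyl group at C-6.
Prefixes are listed alphabetically: bromo, ethyl.
Putting it together: 6-bromo-6-ethyldecan-5-one.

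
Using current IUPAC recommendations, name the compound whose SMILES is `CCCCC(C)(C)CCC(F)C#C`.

The longest chain bearing the multiple bond is 10 carbons long (decane).
A C≡C triple bond in the chain gives the infix -yne-.
The numbering direction is chosen so that numbering from this end puts the triple bond at C-1 rather than C-9.
With this numbering: the triple bond between C-1 and C-2; a fluoro group at C-3; two methyl groups at C-6.
Prefixes are listed alphabetically: fluoro, methyl.
The name is 3-fluoro-6,6-dimethyldec-1-yne.

3-fluoro-6,6-dimethyldec-1-yne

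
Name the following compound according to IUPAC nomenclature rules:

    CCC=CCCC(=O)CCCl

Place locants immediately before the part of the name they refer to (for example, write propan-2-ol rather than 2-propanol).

1-chloronon-6-en-3-one

The longest carbon chain that includes the carbonyl and the multiple bond has 9 carbons, so the parent hydride is nonane.
The principal characteristic group is a ketone (C=O on an internal carbon), named with the suffix -one.
The chain contains a C=C double bond, so the unsaturation ending is -ene.
Choose the numbering such that numbering from this end puts the carbonyl group at C-3 rather than C-7.
With this numbering: the carbonyl at C-3; the double bond between C-6 and C-7; a chloro group at C-1.
Assembling the pieces gives 1-chloronon-6-en-3-one.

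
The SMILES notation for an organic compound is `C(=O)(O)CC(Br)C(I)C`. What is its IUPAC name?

3-bromo-4-iodopentanoic acid

Counting along the main chain through the –COOH group gives 5 carbons: the parent is pentane.
A carboxylic acid (terminal –COOH) is the principal characteristic group, giving the suffix -oic acid.
Choose the numbering such that the carboxylic acid carbon is C-1 by definition.
This places a bromo group at C-3; an iodo group at C-4.
The substituents are ordered alphabetically, ignoring any di-/tri- multipliers.
Putting it together: 3-bromo-4-iodopentanoic acid.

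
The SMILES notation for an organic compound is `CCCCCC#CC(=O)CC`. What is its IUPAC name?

dec-4-yn-3-one

The longest carbon chain that includes the carbonyl and the multiple bond has 10 carbons, so the parent hydride is decane.
A ketone (C=O on an internal carbon) is the principal characteristic group, giving the suffix -one.
The chain contains a C≡C triple bond, so the unsaturation ending is -yne.
Choose the numbering such that numbering from this end puts the carbonyl group at C-3 rather than C-8.
With this numbering: the carbonyl at C-3; the triple bond between C-4 and C-5.
The name is dec-4-yn-3-one.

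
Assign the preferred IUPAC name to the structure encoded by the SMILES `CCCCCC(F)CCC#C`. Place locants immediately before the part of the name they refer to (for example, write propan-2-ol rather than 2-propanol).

The longest chain bearing the multiple bond is 10 carbons long (decane).
The chain contains a C≡C triple bond, so the unsaturation ending is -yne.
Number the chain so that numbering from this end puts the triple bond at C-1 rather than C-9.
This places the triple bond between C-1 and C-2; a fluoro group at C-5.
Putting it together: 5-fluorodec-1-yne.

5-fluorodec-1-yne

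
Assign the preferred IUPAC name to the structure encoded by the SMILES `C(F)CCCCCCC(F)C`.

1,8-difluorononane

The longest carbon chain is 9 atoms: the parent is nonane.
Choose the numbering such that the substituent locant set {1,8} is lower than {2,9} at the first point of difference.
That gives fluoro groups at C-1 and C-8.
The name is 1,8-difluorononane.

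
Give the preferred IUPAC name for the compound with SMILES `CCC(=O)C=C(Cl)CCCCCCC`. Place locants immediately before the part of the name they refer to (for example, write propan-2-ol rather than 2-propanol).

5-chlorododec-4-en-3-one

The longest carbon chain that includes the carbonyl and the multiple bond has 12 carbons, so the parent hydride is dodecane.
The principal characteristic group is a ketone (C=O on an internal carbon), named with the suffix -one.
The chain contains a C=C double bond, so the unsaturation ending is -ene.
Choose the numbering such that numbering from this end puts the carbonyl group at C-3 rather than C-10.
This places the carbonyl at C-3; the double bond between C-4 and C-5; a chloro group at C-5.
Putting it together: 5-chlorododec-4-en-3-one.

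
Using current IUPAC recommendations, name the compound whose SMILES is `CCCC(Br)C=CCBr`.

1,4-dibromohept-2-ene

The longest carbon chain that includes the multiple bond has 7 carbons, so the parent hydride is heptane.
There is one C=C double bond, indicated by the ending -ene.
The numbering direction is chosen so that numbering from this end puts the double bond at C-2 rather than C-5.
This places the double bond between C-2 and C-3; bromo groups at C-1 and C-4.
Assembling the pieces gives 1,4-dibromohept-2-ene.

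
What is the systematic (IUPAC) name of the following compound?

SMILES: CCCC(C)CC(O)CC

The longest chain bearing the –OH group is 8 carbons long (octane).
An alcohol (–OH) is the principal characteristic group, giving the suffix -ol.
The numbering direction is chosen so that numbering from this end puts the hydroxyl group at C-3 rather than C-6.
This places the hydroxyl at C-3; a methyl group at C-5.
Putting it together: 5-methyloctan-3-ol.

5-methyloctan-3-ol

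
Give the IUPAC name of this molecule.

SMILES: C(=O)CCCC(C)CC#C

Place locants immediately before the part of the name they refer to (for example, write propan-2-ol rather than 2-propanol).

The longest chain bearing the –CHO group and the multiple bond is 8 carbons long (octane).
An aldehyde (terminal –CHO) is the principal characteristic group, giving the suffix -al.
The chain contains a C≡C triple bond, so the unsaturation ending is -yne.
The numbering direction is chosen so that the aldehyde carbon is C-1 by definition.
With this numbering: the triple bond between C-7 and C-8; a methyl group at C-5.
The name is 5-methyloct-7-ynal.

5-methyloct-7-ynal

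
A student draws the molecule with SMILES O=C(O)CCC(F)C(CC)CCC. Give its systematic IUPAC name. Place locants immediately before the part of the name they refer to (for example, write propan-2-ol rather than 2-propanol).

5-ethyl-4-fluorooctanoic acid

The longest carbon chain that includes the –COOH group has 8 carbons, so the parent hydride is octane.
The highest-priority functional group is a carboxylic acid (terminal –COOH), so the name ends in -oic acid.
The numbering direction is chosen so that the carboxylic acid carbon is C-1 by definition.
That gives an ethyl group at C-5; a fluoro group at C-4.
The substituents are ordered alphabetically, ignoring any di-/tri- multipliers.
Putting it together: 5-ethyl-4-fluorooctanoic acid.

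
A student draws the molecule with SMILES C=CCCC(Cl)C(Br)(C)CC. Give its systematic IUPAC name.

Counting along the main chain through the multiple bond gives 8 carbons: the parent is octane.
The chain contains a C=C double bond, so the unsaturation ending is -ene.
Choose the numbering such that numbering from this end puts the double bond at C-1 rather than C-7.
That gives the double bond between C-1 and C-2; a bromo group at C-6; a chloro group at C-5; a methyl group at C-6.
The substituents are ordered alphabetically, ignoring any di-/tri- multipliers.
The name is 6-bromo-5-chloro-6-methyloct-1-ene.

6-bromo-5-chloro-6-methyloct-1-ene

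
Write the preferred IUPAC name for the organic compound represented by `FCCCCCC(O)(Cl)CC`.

3-chloro-8-fluorooctan-3-ol

Counting along the main chain through the –OH group gives 8 carbons: the parent is octane.
The principal characteristic group is an alcohol (–OH), named with the suffix -ol.
Choose the numbering such that numbering from this end puts the hydroxyl group at C-3 rather than C-6.
With this numbering: the hydroxyl at C-3; a chloro group at C-3; a fluoro group at C-8.
Prefixes are listed alphabetically: chloro, fluoro.
Assembling the pieces gives 3-chloro-8-fluorooctan-3-ol.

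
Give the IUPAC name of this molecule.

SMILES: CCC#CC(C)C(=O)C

3-methylhept-4-yn-2-one

Counting along the main chain through the carbonyl and the multiple bond gives 7 carbons: the parent is heptane.
A ketone (C=O on an internal carbon) is the principal characteristic group, giving the suffix -one.
The chain contains a C≡C triple bond, so the unsaturation ending is -yne.
Number the chain so that numbering from this end puts the carbonyl group at C-2 rather than C-6.
This places the carbonyl at C-2; the triple bond between C-4 and C-5; a methyl group at C-3.
Putting it together: 3-methylhept-4-yn-2-one.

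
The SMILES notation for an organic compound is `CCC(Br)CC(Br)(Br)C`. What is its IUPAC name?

The longest continuous carbon chain has 6 atoms, so the parent hydride is hexane.
The numbering direction is chosen so that the substituent locant set {2,2,4} is lower than {3,5,5} at the first point of difference.
This places bromo groups at C-2 (×2) and C-4.
Putting it together: 2,2,4-tribromohexane.

2,2,4-tribromohexane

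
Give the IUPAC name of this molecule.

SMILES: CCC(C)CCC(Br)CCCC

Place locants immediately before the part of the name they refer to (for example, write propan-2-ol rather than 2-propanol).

6-bromo-3-methyldecane

The longest continuous carbon chain has 10 atoms, so the parent hydride is decane.
Choose the numbering such that the substituent locant set {3,6} is lower than {5,8} at the first point of difference.
That gives a bromo group at C-6; a methyl group at C-3.
The substituents are ordered alphabetically, ignoring any di-/tri- multipliers.
The name is 6-bromo-3-methyldecane.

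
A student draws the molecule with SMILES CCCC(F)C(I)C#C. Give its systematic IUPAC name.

The longest chain bearing the multiple bond is 7 carbons long (heptane).
The chain contains a C≡C triple bond, so the unsaturation ending is -yne.
The numbering direction is chosen so that numbering from this end puts the triple bond at C-1 rather than C-6.
This places the triple bond between C-1 and C-2; a fluoro group at C-4; an iodo group at C-3.
The substituents are ordered alphabetically, ignoring any di-/tri- multipliers.
The name is 4-fluoro-3-iodohept-1-yne.

4-fluoro-3-iodohept-1-yne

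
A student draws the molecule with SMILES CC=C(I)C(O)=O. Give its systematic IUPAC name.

2-iodobut-2-enoic acid

Counting along the main chain through the –COOH group and the multiple bond gives 4 carbons: the parent is butane.
A carboxylic acid (terminal –COOH) is the principal characteristic group, giving the suffix -oic acid.
The chain contains a C=C double bond, so the unsaturation ending is -ene.
The numbering direction is chosen so that the carboxylic acid carbon is C-1 by definition.
With this numbering: the double bond between C-2 and C-3; an iodo group at C-2.
Assembling the pieces gives 2-iodobut-2-enoic acid.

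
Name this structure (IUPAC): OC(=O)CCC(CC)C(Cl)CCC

The longest chain bearing the –COOH group is 8 carbons long (octane).
A carboxylic acid (terminal –COOH) is the principal characteristic group, giving the suffix -oic acid.
The numbering direction is chosen so that the carboxylic acid carbon is C-1 by definition.
This places a chloro group at C-5; an ethyl group at C-4.
Substituent prefixes are cited in alphabetical order (multiplying prefixes like di-/tri- are ignored for ordering).
Assembling the pieces gives 5-chloro-4-ethyloctanoic acid.

5-chloro-4-ethyloctanoic acid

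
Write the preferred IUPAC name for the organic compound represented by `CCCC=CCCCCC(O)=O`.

dec-6-enoic acid

The longest chain bearing the –COOH group and the multiple bond is 10 carbons long (decane).
A carboxylic acid (terminal –COOH) is the principal characteristic group, giving the suffix -oic acid.
The chain contains a C=C double bond, so the unsaturation ending is -ene.
Choose the numbering such that the carboxylic acid carbon is C-1 by definition.
With this numbering: the double bond between C-6 and C-7.
The name is dec-6-enoic acid.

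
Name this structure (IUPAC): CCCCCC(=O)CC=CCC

undec-3-en-6-one

The longest chain bearing the carbonyl and the multiple bond is 11 carbons long (undecane).
A ketone (C=O on an internal carbon) is the principal characteristic group, giving the suffix -one.
A C=C double bond in the chain gives the infix -ene-.
The numbering direction is chosen so that numbering from this end puts the double bond at C-3 rather than C-8.
That gives the carbonyl at C-6; the double bond between C-3 and C-4.
Putting it together: undec-3-en-6-one.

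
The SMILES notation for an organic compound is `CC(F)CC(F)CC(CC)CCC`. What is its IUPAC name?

The longest continuous carbon chain has 9 atoms, so the parent hydride is nonane.
The numbering direction is chosen so that the substituent locant set {2,4,6} is lower than {4,6,8} at the first point of difference.
That gives an ethyl group at C-6; fluoro groups at C-2 and C-4.
Prefixes are listed alphabetically: ethyl, fluoro.
Putting it together: 6-ethyl-2,4-difluorononane.

6-ethyl-2,4-difluorononane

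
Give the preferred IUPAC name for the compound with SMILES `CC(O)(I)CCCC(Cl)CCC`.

The longest chain bearing the –OH group is 9 carbons long (nonane).
An alcohol (–OH) is the principal characteristic group, giving the suffix -ol.
Choose the numbering such that numbering from this end puts the hydroxyl group at C-2 rather than C-8.
This places the hydroxyl at C-2; a chloro group at C-6; an iodo group at C-2.
Substituent prefixes are cited in alphabetical order (multiplying prefixes like di-/tri- are ignored for ordering).
Assembling the pieces gives 6-chloro-2-iodononan-2-ol.

6-chloro-2-iodononan-2-ol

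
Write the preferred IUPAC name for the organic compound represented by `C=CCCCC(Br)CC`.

The longest chain bearing the multiple bond is 8 carbons long (octane).
A C=C double bond in the chain gives the infix -ene-.
Number the chain so that numbering from this end puts the double bond at C-1 rather than C-7.
With this numbering: the double bond between C-1 and C-2; a bromo group at C-6.
The name is 6-bromooct-1-ene.

6-bromooct-1-ene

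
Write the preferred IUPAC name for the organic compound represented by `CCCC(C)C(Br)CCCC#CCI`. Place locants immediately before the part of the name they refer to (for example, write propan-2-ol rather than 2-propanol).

7-bromo-1-iodo-8-methylundec-2-yne

The longest chain bearing the multiple bond is 11 carbons long (undecane).
A C≡C triple bond in the chain gives the infix -yne-.
Choose the numbering such that numbering from this end puts the triple bond at C-2 rather than C-9.
That gives the triple bond between C-2 and C-3; a bromo group at C-7; an iodo group at C-1; a methyl group at C-8.
Substituent prefixes are cited in alphabetical order (multiplying prefixes like di-/tri- are ignored for ordering).
The name is 7-bromo-1-iodo-8-methylundec-2-yne.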